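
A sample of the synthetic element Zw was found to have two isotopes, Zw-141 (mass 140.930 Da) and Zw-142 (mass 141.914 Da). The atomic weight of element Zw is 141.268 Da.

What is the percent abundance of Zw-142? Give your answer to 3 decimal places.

34.350%

Let x be the fractional abundance of Zw-141; then Zw-142 has abundance 1 − x.
140.930·x + 141.914·(1 − x) = 141.268
(140.930 − 141.914)·x = 141.268 − 141.914
x = -0.646 / -0.984 = 0.65650 → 65.650% Zw-141, 34.350% Zw-142.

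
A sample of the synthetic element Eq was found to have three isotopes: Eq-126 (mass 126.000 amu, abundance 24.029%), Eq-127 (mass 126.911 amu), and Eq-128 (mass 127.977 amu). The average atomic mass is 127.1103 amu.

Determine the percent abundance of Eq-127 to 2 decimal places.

The remaining 75.971% is split between Eq-127 (fraction x) and Eq-128 (fraction 0.75971 − x).
Substituting: 126.911x + 127.977(0.75971 − x) = 96.83376
(126.911 − 127.977)x = -0.39164667  ⇒  x = 0.36740, y = 0.39231
Eq-127: 36.74%, Eq-128: 39.23%.

36.74%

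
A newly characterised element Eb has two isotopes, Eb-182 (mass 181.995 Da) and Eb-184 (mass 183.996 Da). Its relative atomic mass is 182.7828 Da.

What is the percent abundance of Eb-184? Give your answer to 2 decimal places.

Let x be the fractional abundance of Eb-182; then Eb-184 has abundance 1 − x.
181.995·x + 183.996·(1 − x) = 182.7828
(181.995 − 183.996)·x = 182.7828 − 183.996
x = -1.2132 / -2.001 = 0.60630 → 60.63% Eb-182, 39.37% Eb-184.

39.37%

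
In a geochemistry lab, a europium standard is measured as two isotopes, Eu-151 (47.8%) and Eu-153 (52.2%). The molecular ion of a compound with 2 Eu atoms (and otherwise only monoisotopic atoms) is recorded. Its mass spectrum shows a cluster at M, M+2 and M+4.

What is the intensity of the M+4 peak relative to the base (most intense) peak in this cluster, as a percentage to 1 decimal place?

54.6%

(0.478 + 0.522)^2 gives M 0.2285, M+2 0.4990, M+4 0.2725; the largest is M+2.
P(M+2) = C(2,1) × 0.478^1 × 0.522^1 = 2 × 0.4780 × 0.5220 = 0.499032 (base)
P(M+4) = C(2,2) × 0.478^0 × 0.522^2 = 1 × 1.0000 × 0.272484 = 0.272484
Relative intensity = 0.272484 / 0.499032 × 100 = 54.6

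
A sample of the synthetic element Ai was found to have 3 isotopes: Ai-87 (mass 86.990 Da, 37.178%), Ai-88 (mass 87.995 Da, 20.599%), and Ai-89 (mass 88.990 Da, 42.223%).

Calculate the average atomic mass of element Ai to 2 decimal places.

88.04 Da

The abundance-weighted mean is 0.37178 × 86.990 + 0.20599 × 87.995 + 0.42223 × 88.990
= 32.3411 + 18.1261 + 37.5742 = 88.0414 Da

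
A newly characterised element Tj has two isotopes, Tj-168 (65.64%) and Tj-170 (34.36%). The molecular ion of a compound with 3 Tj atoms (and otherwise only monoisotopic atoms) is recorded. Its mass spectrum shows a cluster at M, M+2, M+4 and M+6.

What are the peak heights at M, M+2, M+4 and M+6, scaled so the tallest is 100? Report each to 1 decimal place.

63.7 : 100.0 : 52.3 : 9.1

The 3 Tj atoms are independent, so intensities follow the terms of (0.6564 + 0.3436)^3.
P(M) = 0.6564^3 = 0.282817
P(M+2) = 3 × 0.6564^2 × 0.3436^1 = 0.444131
P(M+4) = 3 × 0.6564^1 × 0.3436^2 = 0.232486
P(M+6) = 0.3436^3 = 0.040566
The M+2 peak is largest (0.444131); scaling to 100 gives 63.7 : 100.0 : 52.3 : 9.1.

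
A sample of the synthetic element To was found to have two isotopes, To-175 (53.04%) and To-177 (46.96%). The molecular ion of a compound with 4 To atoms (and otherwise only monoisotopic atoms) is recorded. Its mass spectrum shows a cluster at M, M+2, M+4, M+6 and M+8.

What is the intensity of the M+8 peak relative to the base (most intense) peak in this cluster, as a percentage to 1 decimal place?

13.1%

Binomial terms of (0.5304 + 0.4696)^4: M 0.0791, M+2 0.2803, M+4 0.3722, M+6 0.2197, M+8 0.0486 → M+4 is the base peak.
P(M+4) = C(4,2) × 0.5304^2 × 0.4696^2 = 6 × 0.28132416 × 0.22052416 = 0.372233 (base)
P(M+8) = C(4,4) × 0.5304^0 × 0.4696^4 = 1 × 1.0000 × 0.04863091 = 0.048631
Relative intensity = 0.048631 / 0.372233 × 100 = 13.1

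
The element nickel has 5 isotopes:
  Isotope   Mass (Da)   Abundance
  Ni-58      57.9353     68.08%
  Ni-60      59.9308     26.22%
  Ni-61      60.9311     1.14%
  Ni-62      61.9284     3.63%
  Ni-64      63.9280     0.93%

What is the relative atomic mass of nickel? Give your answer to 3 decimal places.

58.693 Da

Average mass = Σ (abundance × isotope mass) = 0.6808 × 57.9353 + 0.2622 × 59.9308 + 0.0114 × 60.9311 + 0.0363 × 61.9284 + 0.0093 × 63.9280
= 39.44235 + 15.71386 + 0.69461 + 2.24800 + 0.59453 = 58.69335 Da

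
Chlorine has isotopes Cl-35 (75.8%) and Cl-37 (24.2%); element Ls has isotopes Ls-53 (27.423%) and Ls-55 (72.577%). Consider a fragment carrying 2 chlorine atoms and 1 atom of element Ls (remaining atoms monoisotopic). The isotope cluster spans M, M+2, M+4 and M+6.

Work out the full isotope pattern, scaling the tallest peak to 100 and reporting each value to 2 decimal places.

Chlorine pattern (n=2): 0.574564 : 0.366872 : 0.058564
Element Ls pattern (n=1): 0.27423 : 0.72577
Convolve the two distributions (both contribute in 2-u steps):
  M: 0.574564×0.27423 = 0.157563
  M+2: 0.574564×0.72577 + 0.366872×0.27423 = 0.517609
  M+4: 0.366872×0.72577 + 0.058564×0.27423 = 0.282325
  M+6: 0.058564×0.72577 = 0.042504
Scale to base peak (0.517609) = 100: 30.44 : 100.00 : 54.54 : 8.21

30.44 : 100.00 : 54.54 : 8.21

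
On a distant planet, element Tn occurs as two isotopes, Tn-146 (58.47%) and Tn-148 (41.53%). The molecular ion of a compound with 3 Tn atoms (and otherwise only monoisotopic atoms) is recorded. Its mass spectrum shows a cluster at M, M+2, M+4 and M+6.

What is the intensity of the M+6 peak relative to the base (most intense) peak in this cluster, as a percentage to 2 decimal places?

Binomial terms of (0.5847 + 0.4153)^3: M 0.1999, M+2 0.4259, M+4 0.3025, M+6 0.0716 → M+2 is the base peak.
P(M+2) = C(3,1) × 0.5847^2 × 0.4153^1 = 3 × 0.34187409 × 0.4153 = 0.425941 (base)
P(M+6) = C(3,3) × 0.5847^0 × 0.4153^3 = 1 × 1.0000 × 0.07162849 = 0.071628
Relative intensity = 0.071628 / 0.425941 × 100 = 16.82

16.82%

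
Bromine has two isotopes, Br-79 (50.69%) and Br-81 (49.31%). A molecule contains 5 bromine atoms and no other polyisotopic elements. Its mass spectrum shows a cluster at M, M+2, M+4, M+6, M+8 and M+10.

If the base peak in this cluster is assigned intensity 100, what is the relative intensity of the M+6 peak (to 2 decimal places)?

97.28

Binomial terms of (0.5069 + 0.4931)^5: M 0.0335, M+2 0.1628, M+4 0.3167, M+6 0.3081, M+8 0.1498, M+10 0.0292 → M+4 is the base peak.
P(M+4) = C(5,2) × 0.5069^3 × 0.4931^2 = 10 × 0.13024674 × 0.24314761 = 0.316692 (base)
P(M+6) = C(5,3) × 0.5069^2 × 0.4931^3 = 10 × 0.25694761 × 0.11989609 = 0.308070
Relative intensity = 0.308070 / 0.316692 × 100 = 97.28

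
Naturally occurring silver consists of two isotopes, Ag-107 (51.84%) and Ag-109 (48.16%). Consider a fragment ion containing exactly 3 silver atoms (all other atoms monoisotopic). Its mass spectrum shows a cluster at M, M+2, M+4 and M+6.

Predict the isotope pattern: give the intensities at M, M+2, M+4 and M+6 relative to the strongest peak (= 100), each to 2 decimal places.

35.88 : 100.00 : 92.90 : 28.77

Expanding (0.5184 + 0.4816)^3:
P(M) = 0.5184^3 = 0.139314
P(M+2) = 3 × 0.5184^2 × 0.4816^1 = 0.388273
P(M+4) = 3 × 0.5184^1 × 0.4816^2 = 0.360711
P(M+6) = 0.4816^3 = 0.111702
The M+2 peak is largest (0.388273); scaling to 100 gives 35.88 : 100.00 : 92.90 : 28.77.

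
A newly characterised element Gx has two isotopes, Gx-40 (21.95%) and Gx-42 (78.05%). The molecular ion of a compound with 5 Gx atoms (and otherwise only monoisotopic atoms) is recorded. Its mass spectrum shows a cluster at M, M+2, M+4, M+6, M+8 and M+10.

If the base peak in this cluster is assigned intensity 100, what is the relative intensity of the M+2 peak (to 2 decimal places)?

Binomial terms of (0.2195 + 0.7805)^5: M 0.0005, M+2 0.0091, M+4 0.0644, M+6 0.2291, M+8 0.4073, M+10 0.2896 → M+8 is the base peak.
P(M+8) = C(5,4) × 0.2195^1 × 0.7805^4 = 5 × 0.2195 × 0.37110058 = 0.407283 (base)
P(M+2) = C(5,1) × 0.2195^4 × 0.7805^1 = 5 × 0.00232134 × 0.7805 = 0.009059
Relative intensity = 0.009059 / 0.407283 × 100 = 2.22

2.22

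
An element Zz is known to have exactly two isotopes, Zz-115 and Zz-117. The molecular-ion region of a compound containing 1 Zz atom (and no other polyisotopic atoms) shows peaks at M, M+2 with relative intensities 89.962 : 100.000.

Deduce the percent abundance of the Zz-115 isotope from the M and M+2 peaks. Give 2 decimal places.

If p is the fraction of Zz that is Zz-115, then I(M+2)/I(M) = [C(1,1)·p^0·(1−p)] / p^1 = 1·(1−p)/p = 100.000/89.962 = 1.1116
(1−p)/p = 1.1116/1 = 1.1116  ⇒  p = 1/(1 + 1.1116) = 0.4736
Zz-115: 47.36%, Zz-117: 52.64%.

47.36%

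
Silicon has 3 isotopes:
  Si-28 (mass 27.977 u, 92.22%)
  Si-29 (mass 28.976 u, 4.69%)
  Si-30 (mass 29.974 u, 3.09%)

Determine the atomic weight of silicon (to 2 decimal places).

Average mass = Σ (abundance × isotope mass) = 0.9222 × 27.977 + 0.0469 × 28.976 + 0.0309 × 29.974
= 25.8004 + 1.3590 + 0.9262 = 28.0856 u

28.09 u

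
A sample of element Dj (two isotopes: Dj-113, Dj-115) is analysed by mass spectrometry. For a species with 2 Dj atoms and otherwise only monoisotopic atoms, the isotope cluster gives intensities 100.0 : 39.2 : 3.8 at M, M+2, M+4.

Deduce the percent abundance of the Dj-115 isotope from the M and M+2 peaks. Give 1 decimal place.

16.4%

Write p for the Dj-113 fraction. I(M+2)/I(M) = [C(2,1)·p^1·(1−p)] / p^2 = 2·(1−p)/p = 39.2/100.0 = 0.3920
(1−p)/p = 0.3920/2 = 0.1960  ⇒  p = 1/(1 + 0.1960) = 0.8361
Dj-113: 83.6%, Dj-115: 16.4%.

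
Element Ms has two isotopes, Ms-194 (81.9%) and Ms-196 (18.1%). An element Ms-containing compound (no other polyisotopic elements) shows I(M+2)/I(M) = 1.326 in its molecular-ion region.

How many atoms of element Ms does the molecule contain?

6

For n independent Ms atoms, I(M+2)/I(M) = n · (abundance Ms-196) / (abundance Ms-194) = n · 0.181/0.819.
n = 1.326 × 0.819/0.181 = 6.00 ≈ 6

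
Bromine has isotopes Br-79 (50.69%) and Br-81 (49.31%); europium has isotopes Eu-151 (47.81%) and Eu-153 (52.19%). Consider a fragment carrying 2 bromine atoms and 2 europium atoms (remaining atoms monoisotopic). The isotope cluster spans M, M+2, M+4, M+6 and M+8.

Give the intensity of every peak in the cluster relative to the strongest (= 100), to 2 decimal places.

Bromine pattern (n=2): 0.25694761 : 0.49990478 : 0.24314761
Europium pattern (n=2): 0.22857961 : 0.49904078 : 0.27237961
Convolve the two distributions (both contribute in 2-u steps):
  M: 0.25694761×0.22857961 = 0.058733
  M+2: 0.25694761×0.49904078 + 0.49990478×0.22857961 = 0.242495
  M+4: 0.25694761×0.27237961 + 0.49990478×0.49904078 + 0.24314761×0.22857961 = 0.375039
  M+6: 0.49990478×0.27237961 + 0.24314761×0.49904078 = 0.257504
  M+8: 0.24314761×0.27237961 = 0.066228
Scale to base peak (0.375039) = 100: 15.66 : 64.66 : 100.00 : 68.66 : 17.66

15.66 : 64.66 : 100.00 : 68.66 : 17.66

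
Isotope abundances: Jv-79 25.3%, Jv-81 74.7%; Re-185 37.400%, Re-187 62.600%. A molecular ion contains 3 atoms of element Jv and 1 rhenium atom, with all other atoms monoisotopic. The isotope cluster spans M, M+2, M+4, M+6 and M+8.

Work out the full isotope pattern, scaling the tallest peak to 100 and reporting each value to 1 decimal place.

1.4 : 15.2 : 59.0 : 100.0 : 62.0

Element Jv pattern (n=3): 0.01619428 : 0.14344417 : 0.42352883 : 0.41683272
Rhenium pattern (n=1): 0.3740 : 0.6260
Convolve the two distributions (both contribute in 2-u steps):
  M: 0.01619428×0.3740 = 0.006057
  M+2: 0.01619428×0.6260 + 0.14344417×0.3740 = 0.063786
  M+4: 0.14344417×0.6260 + 0.42352883×0.3740 = 0.248196
  M+6: 0.42352883×0.6260 + 0.41683272×0.3740 = 0.421024
  M+8: 0.41683272×0.6260 = 0.260937
Scale to base peak (0.421024) = 100: 1.4 : 15.2 : 59.0 : 100.0 : 62.0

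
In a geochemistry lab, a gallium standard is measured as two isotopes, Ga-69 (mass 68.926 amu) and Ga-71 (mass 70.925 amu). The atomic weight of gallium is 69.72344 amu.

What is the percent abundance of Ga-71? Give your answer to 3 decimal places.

Writing the weighted mean with unknown fraction x of Ga-69:
68.926·x + 70.925·(1 − x) = 69.72344
(68.926 − 70.925)·x = 69.72344 − 70.925
x = -1.20156 / -1.999 = 0.60108 → 60.108% Ga-69, 39.892% Ga-71.

39.892%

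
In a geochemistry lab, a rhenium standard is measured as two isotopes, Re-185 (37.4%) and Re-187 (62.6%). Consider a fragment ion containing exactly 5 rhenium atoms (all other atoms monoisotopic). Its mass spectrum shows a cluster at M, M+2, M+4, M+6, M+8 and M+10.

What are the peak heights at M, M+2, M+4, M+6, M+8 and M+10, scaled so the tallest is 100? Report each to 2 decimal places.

2.13 : 17.85 : 59.74 : 100.00 : 83.69 : 28.02

Each Re atom is independently Re-185 (p = 0.374) or Re-187 (q = 0.626); the cluster is the binomial expansion (p + q)^5.
P(M) = 0.374^5 = 0.007317
P(M+2) = 5 × 0.374^4 × 0.626^1 = 0.061239
P(M+4) = 10 × 0.374^3 × 0.626^2 = 0.205005
P(M+6) = 10 × 0.374^2 × 0.626^3 = 0.343136
P(M+8) = 5 × 0.374^1 × 0.626^4 = 0.287170
P(M+10) = 0.626^5 = 0.096133
The M+6 peak is largest (0.343136); scaling to 100 gives 2.13 : 17.85 : 59.74 : 100.00 : 83.69 : 28.02.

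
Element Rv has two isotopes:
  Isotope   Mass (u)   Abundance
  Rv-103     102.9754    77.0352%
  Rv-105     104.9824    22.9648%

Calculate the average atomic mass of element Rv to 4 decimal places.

Weight each isotope mass by its fractional abundance: 0.770352 × 102.9754 + 0.229648 × 104.9824
= 79.32731 + 24.10900 = 103.43631 u

103.4363 u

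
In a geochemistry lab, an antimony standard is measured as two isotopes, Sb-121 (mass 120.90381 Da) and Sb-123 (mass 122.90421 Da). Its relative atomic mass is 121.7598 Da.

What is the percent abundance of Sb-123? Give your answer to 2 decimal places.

With x = fraction of Sb-121 (so Sb-123 is 1 − x):
120.90381·x + 122.90421·(1 − x) = 121.7598
(120.90381 − 122.90421)·x = 121.7598 − 122.90421
x = -1.14441 / -2.00040 = 0.57209 → 57.21% Sb-121, 42.79% Sb-123.

42.79%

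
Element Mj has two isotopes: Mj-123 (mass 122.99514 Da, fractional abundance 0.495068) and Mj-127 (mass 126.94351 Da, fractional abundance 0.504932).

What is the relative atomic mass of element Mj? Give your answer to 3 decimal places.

Average mass = Σ (abundance × isotope mass) = 0.495068 × 122.99514 + 0.504932 × 126.94351
= 60.890958 + 64.097840 = 124.988798 Da

124.989 Da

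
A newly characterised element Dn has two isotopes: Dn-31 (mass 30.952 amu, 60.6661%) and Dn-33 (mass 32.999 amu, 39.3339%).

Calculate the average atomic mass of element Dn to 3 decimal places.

Weight each isotope mass by its fractional abundance: 0.606661 × 30.952 + 0.393339 × 32.999
= 18.7774 + 12.9798 = 31.7572 amu

31.757 amu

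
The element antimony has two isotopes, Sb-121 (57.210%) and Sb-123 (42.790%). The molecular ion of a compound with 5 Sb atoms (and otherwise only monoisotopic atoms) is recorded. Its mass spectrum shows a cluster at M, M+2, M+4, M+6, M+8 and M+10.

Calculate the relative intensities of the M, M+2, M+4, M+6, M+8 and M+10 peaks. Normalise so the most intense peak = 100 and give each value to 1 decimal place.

17.9 : 66.8 : 100.0 : 74.8 : 28.0 : 4.2

Expanding (0.57210 + 0.42790)^5:
P(M) = 0.57210^5 = 0.061286
P(M+2) = 5 × 0.57210^4 × 0.42790^1 = 0.229192
P(M+4) = 10 × 0.57210^3 × 0.42790^2 = 0.342847
P(M+6) = 10 × 0.57210^2 × 0.42790^3 = 0.256431
P(M+8) = 5 × 0.57210^1 × 0.42790^4 = 0.095898
P(M+10) = 0.42790^5 = 0.014345
The M+4 peak is largest (0.342847); scaling to 100 gives 17.9 : 66.8 : 100.0 : 74.8 : 28.0 : 4.2.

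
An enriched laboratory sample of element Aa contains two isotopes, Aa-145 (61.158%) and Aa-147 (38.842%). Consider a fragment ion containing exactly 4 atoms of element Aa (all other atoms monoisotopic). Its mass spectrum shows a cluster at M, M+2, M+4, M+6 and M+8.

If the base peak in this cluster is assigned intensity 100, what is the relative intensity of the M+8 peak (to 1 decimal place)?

6.4

(0.61158 + 0.38842)^4 gives M 0.1399, M+2 0.3554, M+4 0.3386, M+6 0.1434, M+8 0.0228; the largest is M+2.
P(M+2) = C(4,1) × 0.61158^3 × 0.38842^1 = 4 × 0.22874933 × 0.38842 = 0.355403 (base)
P(M+8) = C(4,4) × 0.61158^0 × 0.38842^4 = 1 × 1.0000 × 0.02276179 = 0.022762
Relative intensity = 0.022762 / 0.355403 × 100 = 6.4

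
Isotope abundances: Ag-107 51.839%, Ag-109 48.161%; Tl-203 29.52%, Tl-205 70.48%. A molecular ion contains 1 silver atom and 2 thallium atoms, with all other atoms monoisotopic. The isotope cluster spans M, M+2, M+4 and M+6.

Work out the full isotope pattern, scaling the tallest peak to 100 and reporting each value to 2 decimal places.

Silver pattern (n=1): 0.51839 : 0.48161
Thallium pattern (n=2): 0.08714304 : 0.41611392 : 0.49674304
Convolve the two distributions (both contribute in 2-u steps):
  M: 0.51839×0.08714304 = 0.045174
  M+2: 0.51839×0.41611392 + 0.48161×0.08714304 = 0.257678
  M+4: 0.51839×0.49674304 + 0.48161×0.41611392 = 0.457911
  M+6: 0.48161×0.49674304 = 0.239236
Scale to base peak (0.457911) = 100: 9.87 : 56.27 : 100.00 : 52.25

9.87 : 56.27 : 100.00 : 52.25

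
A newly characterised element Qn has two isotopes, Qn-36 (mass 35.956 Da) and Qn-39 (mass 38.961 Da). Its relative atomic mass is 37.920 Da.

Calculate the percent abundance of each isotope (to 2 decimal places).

Qn-36: 34.64%, Qn-39: 65.36%

With x = fraction of Qn-36 (so Qn-39 is 1 − x):
35.956·x + 38.961·(1 − x) = 37.920
(35.956 − 38.961)·x = 37.920 − 38.961
x = -1.041 / -3.005 = 0.34642 → 34.64% Qn-36, 65.36% Qn-39.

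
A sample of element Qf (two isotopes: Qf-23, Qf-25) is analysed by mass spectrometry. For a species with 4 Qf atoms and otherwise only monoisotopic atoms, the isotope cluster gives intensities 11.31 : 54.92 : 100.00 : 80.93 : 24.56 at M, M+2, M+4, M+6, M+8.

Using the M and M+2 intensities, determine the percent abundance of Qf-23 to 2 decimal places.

45.17%

Write p for the Qf-23 fraction. I(M+2)/I(M) = [C(4,1)·p^3·(1−p)] / p^4 = 4·(1−p)/p = 54.92/11.31 = 4.8559
(1−p)/p = 4.8559/4 = 1.2140  ⇒  p = 1/(1 + 1.2140) = 0.4517
Qf-23: 45.17%, Qf-25: 54.83%.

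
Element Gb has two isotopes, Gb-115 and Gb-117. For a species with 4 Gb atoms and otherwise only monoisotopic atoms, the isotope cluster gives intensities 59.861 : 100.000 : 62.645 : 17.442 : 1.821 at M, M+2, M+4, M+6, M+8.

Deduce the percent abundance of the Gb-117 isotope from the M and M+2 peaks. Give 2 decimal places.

29.46%

Write p for the Gb-115 fraction. I(M+2)/I(M) = [C(4,1)·p^3·(1−p)] / p^4 = 4·(1−p)/p = 100.000/59.861 = 1.6705
(1−p)/p = 1.6705/4 = 0.4176  ⇒  p = 1/(1 + 0.4176) = 0.7054
Gb-115: 70.54%, Gb-117: 29.46%.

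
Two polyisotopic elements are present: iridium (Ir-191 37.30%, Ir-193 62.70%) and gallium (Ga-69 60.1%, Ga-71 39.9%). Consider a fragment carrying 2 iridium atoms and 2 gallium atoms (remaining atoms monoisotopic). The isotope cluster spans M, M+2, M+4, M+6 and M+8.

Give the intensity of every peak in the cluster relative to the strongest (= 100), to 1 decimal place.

Iridium pattern (n=2): 0.139129 : 0.467742 : 0.393129
Gallium pattern (n=2): 0.361201 : 0.479598 : 0.159201
Convolve the two distributions (both contribute in 2-u steps):
  M: 0.139129×0.361201 = 0.050254
  M+2: 0.139129×0.479598 + 0.467742×0.361201 = 0.235675
  M+4: 0.139129×0.159201 + 0.467742×0.479598 + 0.393129×0.361201 = 0.388476
  M+6: 0.467742×0.159201 + 0.393129×0.479598 = 0.263009
  M+8: 0.393129×0.159201 = 0.062587
Scale to base peak (0.388476) = 100: 12.9 : 60.7 : 100.0 : 67.7 : 16.1

12.9 : 60.7 : 100.0 : 67.7 : 16.1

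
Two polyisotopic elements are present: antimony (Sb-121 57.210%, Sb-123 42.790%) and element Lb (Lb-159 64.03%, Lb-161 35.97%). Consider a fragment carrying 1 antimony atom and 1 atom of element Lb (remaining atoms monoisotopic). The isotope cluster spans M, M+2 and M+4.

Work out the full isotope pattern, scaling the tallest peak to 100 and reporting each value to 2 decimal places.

Antimony pattern (n=1): 0.5721 : 0.4279
Element Lb pattern (n=1): 0.6403 : 0.3597
Convolve the two distributions (both contribute in 2-u steps):
  M: 0.5721×0.6403 = 0.366316
  M+2: 0.5721×0.3597 + 0.4279×0.6403 = 0.479769
  M+4: 0.4279×0.3597 = 0.153916
Scale to base peak (0.479769) = 100: 76.35 : 100.00 : 32.08

76.35 : 100.00 : 32.08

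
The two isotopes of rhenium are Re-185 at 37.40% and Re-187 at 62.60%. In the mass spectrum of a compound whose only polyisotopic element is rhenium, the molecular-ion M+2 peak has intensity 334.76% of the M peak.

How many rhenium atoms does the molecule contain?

2

With n Re atoms, P(M+2)/P(M) = C(n,1)·p^(n−1)q / p^n = n·q/p = n · 0.6260/0.3740.
n = 3.3476 × 0.3740/0.6260 = 2.00 ≈ 2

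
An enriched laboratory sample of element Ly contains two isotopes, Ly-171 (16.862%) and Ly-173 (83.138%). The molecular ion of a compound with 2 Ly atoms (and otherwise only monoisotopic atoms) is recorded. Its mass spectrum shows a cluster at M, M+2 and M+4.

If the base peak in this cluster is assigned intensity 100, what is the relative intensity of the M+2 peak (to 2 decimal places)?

40.56

Binomial terms of (0.16862 + 0.83138)^2: M 0.0284, M+2 0.2804, M+4 0.6912 → M+4 is the base peak.
P(M+4) = C(2,2) × 0.16862^0 × 0.83138^2 = 1 × 1.0000 × 0.6911927 = 0.691193 (base)
P(M+2) = C(2,1) × 0.16862^1 × 0.83138^1 = 2 × 0.16862 × 0.83138 = 0.280375
Relative intensity = 0.280375 / 0.691193 × 100 = 40.56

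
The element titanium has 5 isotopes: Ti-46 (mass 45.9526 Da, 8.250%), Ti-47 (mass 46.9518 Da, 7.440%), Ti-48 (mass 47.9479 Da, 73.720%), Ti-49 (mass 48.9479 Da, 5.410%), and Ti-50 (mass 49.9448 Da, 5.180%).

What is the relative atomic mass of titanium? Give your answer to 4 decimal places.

47.8667 Da

Ar = Σ fᵢ·mᵢ = 0.08250 × 45.9526 + 0.07440 × 46.9518 + 0.73720 × 47.9479 + 0.05410 × 48.9479 + 0.05180 × 49.9448
= 3.79109 + 3.49321 + 35.34719 + 2.64808 + 2.58714 = 47.86671 Da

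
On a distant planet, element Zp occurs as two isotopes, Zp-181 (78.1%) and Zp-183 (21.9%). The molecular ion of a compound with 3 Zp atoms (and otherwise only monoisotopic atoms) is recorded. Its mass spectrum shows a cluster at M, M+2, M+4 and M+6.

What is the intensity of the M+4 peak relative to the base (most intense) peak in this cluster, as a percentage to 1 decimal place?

Binomial terms of (0.781 + 0.219)^3: M 0.4764, M+2 0.4007, M+4 0.1124, M+6 0.0105 → M is the base peak.
P(M) = C(3,0) × 0.781^3 × 0.219^0 = 1 × 0.47637954 × 1.0000 = 0.476380 (base)
P(M+4) = C(3,2) × 0.781^1 × 0.219^2 = 3 × 0.7810 × 0.047961 = 0.112373
Relative intensity = 0.112373 / 0.476380 × 100 = 23.6

23.6%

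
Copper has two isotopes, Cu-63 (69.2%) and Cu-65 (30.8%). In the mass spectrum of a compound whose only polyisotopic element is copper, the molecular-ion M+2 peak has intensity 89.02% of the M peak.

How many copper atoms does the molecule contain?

2

The M+2/M ratio from n Cu atoms is n · q/p = n · 0.308/0.692.
n = 0.8902 × 0.692/0.308 = 2.00 ≈ 2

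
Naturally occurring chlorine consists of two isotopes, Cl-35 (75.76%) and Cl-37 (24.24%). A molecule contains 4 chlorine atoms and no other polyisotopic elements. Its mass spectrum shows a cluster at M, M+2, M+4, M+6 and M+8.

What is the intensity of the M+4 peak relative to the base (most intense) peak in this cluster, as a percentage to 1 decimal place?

Binomial terms of (0.7576 + 0.2424)^4: M 0.3294, M+2 0.4216, M+4 0.2023, M+6 0.0432, M+8 0.0035 → M+2 is the base peak.
P(M+2) = C(4,1) × 0.7576^3 × 0.2424^1 = 4 × 0.4348304 × 0.2424 = 0.421612 (base)
P(M+4) = C(4,2) × 0.7576^2 × 0.2424^2 = 6 × 0.57395776 × 0.05875776 = 0.202347
Relative intensity = 0.202347 / 0.421612 × 100 = 48.0

48.0%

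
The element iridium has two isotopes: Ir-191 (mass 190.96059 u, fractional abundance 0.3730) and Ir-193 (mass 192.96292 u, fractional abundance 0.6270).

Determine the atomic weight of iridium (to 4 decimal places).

192.2161 u

The abundance-weighted mean is 0.3730 × 190.96059 + 0.6270 × 192.96292
= 71.228300 + 120.987751 = 192.216051 u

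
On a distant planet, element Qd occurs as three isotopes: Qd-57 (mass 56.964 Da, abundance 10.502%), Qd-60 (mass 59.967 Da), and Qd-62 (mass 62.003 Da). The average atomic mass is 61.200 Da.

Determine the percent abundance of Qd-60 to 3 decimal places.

Let x and y be the fractions of Qd-60 and Qd-62. Then x + y = 1 − 0.10502 = 0.89498 and 59.967x + 62.003y = 61.200 − 0.10502×56.964 = 55.21764072.
Substituting: 59.967x + 62.003(0.89498 − x) = 55.21764072
(59.967 − 62.003)x = -0.27380422  ⇒  x = 0.13448, y = 0.76050
Qd-60: 13.448%, Qd-62: 76.050%.

13.448%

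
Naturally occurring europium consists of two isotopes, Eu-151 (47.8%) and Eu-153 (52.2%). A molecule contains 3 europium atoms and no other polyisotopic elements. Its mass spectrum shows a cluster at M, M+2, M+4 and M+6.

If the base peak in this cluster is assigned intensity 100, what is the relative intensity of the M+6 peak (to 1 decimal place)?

(0.478 + 0.522)^3 gives M 0.1092, M+2 0.3578, M+4 0.3907, M+6 0.1422; the largest is M+4.
P(M+4) = C(3,2) × 0.478^1 × 0.522^2 = 3 × 0.4780 × 0.272484 = 0.390742 (base)
P(M+6) = C(3,3) × 0.478^0 × 0.522^3 = 1 × 1.0000 × 0.14223665 = 0.142237
Relative intensity = 0.142237 / 0.390742 × 100 = 36.4

36.4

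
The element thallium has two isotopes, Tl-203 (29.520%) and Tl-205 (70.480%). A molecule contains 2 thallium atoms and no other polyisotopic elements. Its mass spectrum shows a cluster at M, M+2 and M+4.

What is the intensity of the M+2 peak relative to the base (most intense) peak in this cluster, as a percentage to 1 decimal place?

83.8%

Binomial terms of (0.29520 + 0.70480)^2: M 0.0871, M+2 0.4161, M+4 0.4967 → M+4 is the base peak.
P(M+4) = C(2,2) × 0.29520^0 × 0.70480^2 = 1 × 1.0000 × 0.49674304 = 0.496743 (base)
P(M+2) = C(2,1) × 0.29520^1 × 0.70480^1 = 2 × 0.2952 × 0.7048 = 0.416114
Relative intensity = 0.416114 / 0.496743 × 100 = 83.8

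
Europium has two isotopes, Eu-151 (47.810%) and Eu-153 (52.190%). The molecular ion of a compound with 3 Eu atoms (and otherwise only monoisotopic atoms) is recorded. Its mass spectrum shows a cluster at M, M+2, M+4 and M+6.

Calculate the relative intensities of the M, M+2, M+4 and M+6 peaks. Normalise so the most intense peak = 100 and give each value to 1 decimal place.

28.0 : 91.6 : 100.0 : 36.4

The 3 Eu atoms are independent, so intensities follow the terms of (0.47810 + 0.52190)^3.
P(M) = 0.47810^3 = 0.109284
P(M+2) = 3 × 0.47810^2 × 0.52190^1 = 0.357887
P(M+4) = 3 × 0.47810^1 × 0.52190^2 = 0.390674
P(M+6) = 0.52190^3 = 0.142155
The M+4 peak is largest (0.390674); scaling to 100 gives 28.0 : 91.6 : 100.0 : 36.4.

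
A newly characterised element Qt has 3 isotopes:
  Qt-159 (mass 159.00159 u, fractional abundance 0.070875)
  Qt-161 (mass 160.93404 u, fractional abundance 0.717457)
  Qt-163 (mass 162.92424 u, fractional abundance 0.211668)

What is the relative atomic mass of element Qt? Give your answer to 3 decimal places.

Ar = Σ fᵢ·mᵢ = 0.070875 × 159.00159 + 0.717457 × 160.93404 + 0.211668 × 162.92424
= 11.269238 + 115.463254 + 34.485848 = 161.218340 u

161.218 u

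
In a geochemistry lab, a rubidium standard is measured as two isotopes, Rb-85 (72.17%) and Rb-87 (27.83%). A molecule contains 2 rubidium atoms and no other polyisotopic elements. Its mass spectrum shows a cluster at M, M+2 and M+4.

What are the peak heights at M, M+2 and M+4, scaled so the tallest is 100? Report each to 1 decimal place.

Each Rb atom is independently Rb-85 (p = 0.7217) or Rb-87 (q = 0.2783); the cluster is the binomial expansion (p + q)^2.
P(M) = 0.7217^2 = 0.520851
P(M+2) = 2 × 0.7217^1 × 0.2783^1 = 0.401698
P(M+4) = 0.2783^2 = 0.077451
The M peak is largest (0.520851); scaling to 100 gives 100.0 : 77.1 : 14.9.

100.0 : 77.1 : 14.9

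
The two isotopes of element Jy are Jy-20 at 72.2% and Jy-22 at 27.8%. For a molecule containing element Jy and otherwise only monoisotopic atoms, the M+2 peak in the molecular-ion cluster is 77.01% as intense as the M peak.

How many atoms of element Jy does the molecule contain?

2

The M+2/M ratio from n Jy atoms is n · q/p = n · 0.278/0.722.
n = 0.7701 × 0.722/0.278 = 2.00 ≈ 2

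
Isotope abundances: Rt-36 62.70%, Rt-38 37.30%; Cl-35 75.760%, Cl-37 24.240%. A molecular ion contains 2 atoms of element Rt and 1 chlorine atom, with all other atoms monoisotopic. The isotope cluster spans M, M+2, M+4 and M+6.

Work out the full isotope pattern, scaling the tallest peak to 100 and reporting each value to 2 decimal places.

66.24 : 100.00 : 48.66 : 7.50

Element Rt pattern (n=2): 0.393129 : 0.467742 : 0.139129
Chlorine pattern (n=1): 0.7576 : 0.2424
Convolve the two distributions (both contribute in 2-u steps):
  M: 0.393129×0.7576 = 0.297835
  M+2: 0.393129×0.2424 + 0.467742×0.7576 = 0.449656
  M+4: 0.467742×0.2424 + 0.139129×0.7576 = 0.218785
  M+6: 0.139129×0.2424 = 0.033725
Scale to base peak (0.449656) = 100: 66.24 : 100.00 : 48.66 : 7.50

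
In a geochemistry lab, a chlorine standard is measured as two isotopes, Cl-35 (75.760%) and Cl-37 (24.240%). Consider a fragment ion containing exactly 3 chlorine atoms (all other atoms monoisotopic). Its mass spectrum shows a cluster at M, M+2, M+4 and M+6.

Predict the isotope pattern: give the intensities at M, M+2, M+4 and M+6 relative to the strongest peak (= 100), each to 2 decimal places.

Expanding (0.75760 + 0.24240)^3:
P(M) = 0.75760^3 = 0.434830
P(M+2) = 3 × 0.75760^2 × 0.24240^1 = 0.417382
P(M+4) = 3 × 0.75760^1 × 0.24240^2 = 0.133545
P(M+6) = 0.24240^3 = 0.014243
The M peak is largest (0.434830); scaling to 100 gives 100.00 : 95.99 : 30.71 : 3.28.

100.00 : 95.99 : 30.71 : 3.28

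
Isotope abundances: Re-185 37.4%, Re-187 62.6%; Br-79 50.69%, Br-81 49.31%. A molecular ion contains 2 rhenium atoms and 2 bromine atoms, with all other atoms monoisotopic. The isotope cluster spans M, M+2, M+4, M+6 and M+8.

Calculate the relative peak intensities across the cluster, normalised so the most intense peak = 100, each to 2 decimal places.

Rhenium pattern (n=2): 0.139876 : 0.468248 : 0.391876
Bromine pattern (n=2): 0.25694761 : 0.49990478 : 0.24314761
Convolve the two distributions (both contribute in 2-u steps):
  M: 0.139876×0.25694761 = 0.035941
  M+2: 0.139876×0.49990478 + 0.468248×0.25694761 = 0.190240
  M+4: 0.139876×0.24314761 + 0.468248×0.49990478 + 0.391876×0.25694761 = 0.368782
  M+6: 0.468248×0.24314761 + 0.391876×0.49990478 = 0.309754
  M+8: 0.391876×0.24314761 = 0.095284
Scale to base peak (0.368782) = 100: 9.75 : 51.59 : 100.00 : 83.99 : 25.84

9.75 : 51.59 : 100.00 : 83.99 : 25.84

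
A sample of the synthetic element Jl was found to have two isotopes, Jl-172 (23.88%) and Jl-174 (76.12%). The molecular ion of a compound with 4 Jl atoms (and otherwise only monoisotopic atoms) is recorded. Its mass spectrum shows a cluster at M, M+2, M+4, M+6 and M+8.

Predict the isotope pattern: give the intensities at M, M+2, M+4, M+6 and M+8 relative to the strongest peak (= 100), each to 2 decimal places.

0.77 : 9.84 : 47.06 : 100.00 : 79.69

The 4 Jl atoms are independent, so intensities follow the terms of (0.2388 + 0.7612)^4.
P(M) = 0.2388^4 = 0.003252
P(M+2) = 4 × 0.2388^3 × 0.7612^1 = 0.041463
P(M+4) = 6 × 0.2388^2 × 0.7612^2 = 0.198252
P(M+6) = 4 × 0.2388^1 × 0.7612^3 = 0.421299
P(M+8) = 0.7612^4 = 0.335734
The M+6 peak is largest (0.421299); scaling to 100 gives 0.77 : 9.84 : 47.06 : 100.00 : 79.69.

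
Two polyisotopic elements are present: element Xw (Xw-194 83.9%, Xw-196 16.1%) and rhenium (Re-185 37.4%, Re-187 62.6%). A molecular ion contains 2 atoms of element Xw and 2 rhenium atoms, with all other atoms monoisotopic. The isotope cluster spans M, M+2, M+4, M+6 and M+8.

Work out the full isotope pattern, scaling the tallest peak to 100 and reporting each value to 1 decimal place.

Element Xw pattern (n=2): 0.703921 : 0.270158 : 0.025921
Rhenium pattern (n=2): 0.139876 : 0.468248 : 0.391876
Convolve the two distributions (both contribute in 2-u steps):
  M: 0.703921×0.139876 = 0.098462
  M+2: 0.703921×0.468248 + 0.270158×0.139876 = 0.367398
  M+4: 0.703921×0.391876 + 0.270158×0.468248 + 0.025921×0.139876 = 0.405976
  M+6: 0.270158×0.391876 + 0.025921×0.468248 = 0.118006
  M+8: 0.025921×0.391876 = 0.010158
Scale to base peak (0.405976) = 100: 24.3 : 90.5 : 100.0 : 29.1 : 2.5

24.3 : 90.5 : 100.0 : 29.1 : 2.5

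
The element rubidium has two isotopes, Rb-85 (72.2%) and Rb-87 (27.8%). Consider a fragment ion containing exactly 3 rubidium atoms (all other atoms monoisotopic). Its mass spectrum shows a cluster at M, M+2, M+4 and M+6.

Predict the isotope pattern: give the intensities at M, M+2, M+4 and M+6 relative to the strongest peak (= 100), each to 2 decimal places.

86.57 : 100.00 : 38.50 : 4.94

Each Rb atom is independently Rb-85 (p = 0.722) or Rb-87 (q = 0.278); the cluster is the binomial expansion (p + q)^3.
P(M) = 0.722^3 = 0.376367
P(M+2) = 3 × 0.722^2 × 0.278^1 = 0.434751
P(M+4) = 3 × 0.722^1 × 0.278^2 = 0.167397
P(M+6) = 0.278^3 = 0.021485
The M+2 peak is largest (0.434751); scaling to 100 gives 86.57 : 100.00 : 38.50 : 4.94.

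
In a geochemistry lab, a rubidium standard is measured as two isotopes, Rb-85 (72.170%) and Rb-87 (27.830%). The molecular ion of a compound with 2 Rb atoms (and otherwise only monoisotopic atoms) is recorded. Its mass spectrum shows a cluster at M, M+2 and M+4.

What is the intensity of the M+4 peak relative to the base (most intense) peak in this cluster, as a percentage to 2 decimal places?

Term probabilities: M 0.5209, M+2 0.4017, M+4 0.0775. Base peak = M.
P(M) = C(2,0) × 0.72170^2 × 0.27830^0 = 1 × 0.52085089 × 1.0000 = 0.520851 (base)
P(M+4) = C(2,2) × 0.72170^0 × 0.27830^2 = 1 × 1.0000 × 0.07745089 = 0.077451
Relative intensity = 0.077451 / 0.520851 × 100 = 14.87

14.87%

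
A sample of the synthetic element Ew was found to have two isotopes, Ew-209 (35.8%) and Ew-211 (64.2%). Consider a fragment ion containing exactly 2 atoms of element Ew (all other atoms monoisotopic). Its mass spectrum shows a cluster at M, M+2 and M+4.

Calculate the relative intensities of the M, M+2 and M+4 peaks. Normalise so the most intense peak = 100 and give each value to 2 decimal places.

The 2 Ew atoms are independent, so intensities follow the terms of (0.358 + 0.642)^2.
P(M) = 0.358^2 = 0.128164
P(M+2) = 2 × 0.358^1 × 0.642^1 = 0.459672
P(M+4) = 0.642^2 = 0.412164
The M+2 peak is largest (0.459672); scaling to 100 gives 27.88 : 100.00 : 89.66.

27.88 : 100.00 : 89.66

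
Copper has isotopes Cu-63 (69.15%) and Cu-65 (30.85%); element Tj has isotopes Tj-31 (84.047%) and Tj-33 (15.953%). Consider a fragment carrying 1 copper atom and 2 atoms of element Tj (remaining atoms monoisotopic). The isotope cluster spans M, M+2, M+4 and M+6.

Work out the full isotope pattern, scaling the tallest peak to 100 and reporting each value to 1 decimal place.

100.0 : 82.6 : 20.5 : 1.6

Copper pattern (n=1): 0.6915 : 0.3085
Element Tj pattern (n=2): 0.70638982 : 0.26816036 : 0.02544982
Convolve the two distributions (both contribute in 2-u steps):
  M: 0.6915×0.70638982 = 0.488469
  M+2: 0.6915×0.26816036 + 0.3085×0.70638982 = 0.403354
  M+4: 0.6915×0.02544982 + 0.3085×0.26816036 = 0.100326
  M+6: 0.3085×0.02544982 = 0.007851
Scale to base peak (0.488469) = 100: 100.0 : 82.6 : 20.5 : 1.6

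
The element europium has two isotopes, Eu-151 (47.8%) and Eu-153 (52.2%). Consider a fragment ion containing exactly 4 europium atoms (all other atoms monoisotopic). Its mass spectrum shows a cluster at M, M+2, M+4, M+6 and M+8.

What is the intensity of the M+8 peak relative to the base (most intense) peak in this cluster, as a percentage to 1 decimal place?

(0.478 + 0.522)^4 gives M 0.0522, M+2 0.2280, M+4 0.3735, M+6 0.2720, M+8 0.0742; the largest is M+4.
P(M+4) = C(4,2) × 0.478^2 × 0.522^2 = 6 × 0.228484 × 0.272484 = 0.373549 (base)
P(M+8) = C(4,4) × 0.478^0 × 0.522^4 = 1 × 1.0000 × 0.07424753 = 0.074248
Relative intensity = 0.074248 / 0.373549 × 100 = 19.9

19.9%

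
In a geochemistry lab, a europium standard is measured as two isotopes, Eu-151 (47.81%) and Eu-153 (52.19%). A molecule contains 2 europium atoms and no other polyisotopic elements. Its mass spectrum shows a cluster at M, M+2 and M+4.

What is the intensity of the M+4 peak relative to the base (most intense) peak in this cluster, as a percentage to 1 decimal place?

54.6%

Binomial terms of (0.4781 + 0.5219)^2: M 0.2286, M+2 0.4990, M+4 0.2724 → M+2 is the base peak.
P(M+2) = C(2,1) × 0.4781^1 × 0.5219^1 = 2 × 0.4781 × 0.5219 = 0.499041 (base)
P(M+4) = C(2,2) × 0.4781^0 × 0.5219^2 = 1 × 1.0000 × 0.27237961 = 0.272380
Relative intensity = 0.272380 / 0.499041 × 100 = 54.6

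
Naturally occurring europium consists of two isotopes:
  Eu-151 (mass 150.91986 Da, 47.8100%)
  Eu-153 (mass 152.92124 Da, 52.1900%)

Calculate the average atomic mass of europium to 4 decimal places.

Average mass = Σ (abundance × isotope mass) = 0.478100 × 150.91986 + 0.521900 × 152.92124
= 72.154785 + 79.809595 = 151.964380 Da

151.9644 Da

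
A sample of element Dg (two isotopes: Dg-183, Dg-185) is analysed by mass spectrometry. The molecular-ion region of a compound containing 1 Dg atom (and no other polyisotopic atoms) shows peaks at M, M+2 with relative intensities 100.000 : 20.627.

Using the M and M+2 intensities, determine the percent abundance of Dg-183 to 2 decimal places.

Let p = fractional abundance of Dg-183. I(M+2)/I(M) = [C(1,1)·p^0·(1−p)] / p^1 = 1·(1−p)/p = 20.627/100.000 = 0.2063
(1−p)/p = 0.2063/1 = 0.2063  ⇒  p = 1/(1 + 0.2063) = 0.8290
Dg-183: 82.90%, Dg-185: 17.10%.

82.90%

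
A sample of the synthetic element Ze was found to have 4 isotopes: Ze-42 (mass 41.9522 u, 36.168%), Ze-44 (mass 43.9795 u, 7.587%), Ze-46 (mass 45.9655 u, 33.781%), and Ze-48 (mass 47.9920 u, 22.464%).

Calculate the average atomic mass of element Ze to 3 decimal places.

44.819 u

Average mass = Σ (abundance × isotope mass) = 0.36168 × 41.9522 + 0.07587 × 43.9795 + 0.33781 × 45.9655 + 0.22464 × 47.9920
= 15.17327 + 3.33672 + 15.52761 + 10.78092 = 44.81852 u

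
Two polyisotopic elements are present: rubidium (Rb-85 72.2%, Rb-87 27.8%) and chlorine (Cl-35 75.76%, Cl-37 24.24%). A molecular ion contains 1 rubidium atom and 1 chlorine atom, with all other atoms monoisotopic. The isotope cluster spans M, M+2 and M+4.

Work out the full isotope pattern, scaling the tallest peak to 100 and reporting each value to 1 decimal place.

100.0 : 70.5 : 12.3

Rubidium pattern (n=1): 0.7220 : 0.2780
Chlorine pattern (n=1): 0.7576 : 0.2424
Convolve the two distributions (both contribute in 2-u steps):
  M: 0.7220×0.7576 = 0.546987
  M+2: 0.7220×0.2424 + 0.2780×0.7576 = 0.385626
  M+4: 0.2780×0.2424 = 0.067387
Scale to base peak (0.546987) = 100: 100.0 : 70.5 : 12.3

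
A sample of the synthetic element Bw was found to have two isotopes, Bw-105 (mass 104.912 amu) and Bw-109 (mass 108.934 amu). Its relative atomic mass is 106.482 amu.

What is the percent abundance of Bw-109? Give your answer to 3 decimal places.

With x = fraction of Bw-105 (so Bw-109 is 1 − x):
104.912·x + 108.934·(1 − x) = 106.482
(104.912 − 108.934)·x = 106.482 − 108.934
x = -2.452 / -4.022 = 0.60965 → 60.965% Bw-105, 39.035% Bw-109.

39.035%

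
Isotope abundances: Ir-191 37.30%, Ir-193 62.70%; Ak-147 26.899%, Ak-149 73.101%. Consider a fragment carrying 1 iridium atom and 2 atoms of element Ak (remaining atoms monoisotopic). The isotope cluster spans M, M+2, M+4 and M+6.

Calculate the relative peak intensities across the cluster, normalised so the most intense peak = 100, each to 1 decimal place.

Iridium pattern (n=1): 0.3730 : 0.6270
Element Ak pattern (n=2): 0.07235562 : 0.39326876 : 0.53437562
Convolve the two distributions (both contribute in 2-u steps):
  M: 0.3730×0.07235562 = 0.026989
  M+2: 0.3730×0.39326876 + 0.6270×0.07235562 = 0.192056
  M+4: 0.3730×0.53437562 + 0.6270×0.39326876 = 0.445902
  M+6: 0.6270×0.53437562 = 0.335054
Scale to base peak (0.445902) = 100: 6.1 : 43.1 : 100.0 : 75.1

6.1 : 43.1 : 100.0 : 75.1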